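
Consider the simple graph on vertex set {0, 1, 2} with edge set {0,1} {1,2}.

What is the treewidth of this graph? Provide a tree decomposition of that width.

Treewidth 1.
One such decomposition:
Bags: B1 = {0, 1}  B2 = {1, 2}
Tree: B1–B2

Every bag has size at most 2, so the width is 2 − 1 = 1 and tw(G) ≤ 1. G has an edge, so its treewidth is at least 1. The upper and lower bounds meet at 1, so that is the treewidth.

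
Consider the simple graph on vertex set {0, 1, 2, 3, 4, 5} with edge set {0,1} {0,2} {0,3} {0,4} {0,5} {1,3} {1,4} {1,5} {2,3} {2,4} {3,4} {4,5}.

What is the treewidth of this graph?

3

A width-3 tree decomposition is:
Bags: B1 = {0, 1, 3, 4}  B2 = {0, 2, 3, 4}  B3 = {0, 1, 4, 5}
Tree: B1–B2, B1–B3
Each bag holds 4 vertices, so the decomposition has width 3, which upper-bounds the treewidth. For the lower bound, the 4 vertices {0, 1, 3, 4} are pairwise adjacent, and any tree decomposition puts a clique entirely inside one bag — forcing width ≥ 3. Therefore the treewidth is 3.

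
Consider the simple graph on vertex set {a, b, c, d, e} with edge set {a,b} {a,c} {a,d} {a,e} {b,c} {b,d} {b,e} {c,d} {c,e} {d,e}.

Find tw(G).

4

A width-4 tree decomposition is:
Bags: B1 = {a, b, c, d, e}
Tree: (single bag)
With just one bag of size 5, the width is 5 − 1 = 4, so tw(G) ≤ 4. On the other hand G contains the 5-clique {a, b, c, d, e}. A clique must lie in a single bag of any decomposition, so no decomposition can have width below 4. The upper and lower bounds meet at 4, so that is the treewidth.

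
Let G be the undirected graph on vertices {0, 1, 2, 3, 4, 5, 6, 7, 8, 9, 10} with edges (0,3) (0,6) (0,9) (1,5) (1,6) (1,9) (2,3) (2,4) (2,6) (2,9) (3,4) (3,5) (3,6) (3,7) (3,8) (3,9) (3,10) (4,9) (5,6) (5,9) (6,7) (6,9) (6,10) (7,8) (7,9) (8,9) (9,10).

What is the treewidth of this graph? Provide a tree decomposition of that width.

Treewidth 3.
Bags: B1 = {2, 3, 6, 9}  B2 = {3, 6, 7, 9}  B3 = {3, 6, 9, 10}  B4 = {3, 5, 6, 9}  B5 = {3, 7, 8, 9}  B6 = {2, 3, 4, 9}  B7 = {1, 5, 6, 9}  B8 = {0, 3, 6, 9}
Tree: B1–B2, B1–B3, B2–B4, B2–B5, B1–B6, B4–B7, B1–B8

Every bag has size at most 4, so the width is 4 − 1 = 3 and tw(G) ≤ 3. For the lower bound, the 4 vertices {1, 5, 6, 9} are pairwise adjacent, and any tree decomposition puts a clique entirely inside one bag — forcing width ≥ 3. The upper and lower bounds meet at 3, so that is the treewidth.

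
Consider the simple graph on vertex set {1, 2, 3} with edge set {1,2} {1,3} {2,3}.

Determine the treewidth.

2

A width-2 tree decomposition is:
Bags: B1 = {1, 2, 3}
Tree: (single bag)
A single bag containing all 3 vertices is trivially a valid decomposition of width 2. For the lower bound, the 3 vertices {1, 2, 3} are pairwise adjacent, and any tree decomposition puts a clique entirely inside one bag — forcing width ≥ 2. Therefore the treewidth is 2.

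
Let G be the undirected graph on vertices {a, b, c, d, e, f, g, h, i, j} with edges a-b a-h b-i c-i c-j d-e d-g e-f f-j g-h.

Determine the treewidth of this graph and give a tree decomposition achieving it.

Every bag has size at most 3, so the width is 3 − 1 = 2 and tw(G) ≤ 2. For the lower bound, G contains the cycle a–h–g–d–e–f–j–c–i–b–a, so G is not a forest; only forests have treewidth ≤ 1, hence tw(G) ≥ 2. Combining the bounds, tw(G) = 2.

Treewidth 2.
Bags: B1 = {a, g, h}  B2 = {a, d, g}  B3 = {a, d, e}  B4 = {a, e, f}  B5 = {a, f, j}  B6 = {a, c, j}  B7 = {a, c, i}  B8 = {a, b, i}
Tree: B1–B2, B2–B3, B3–B4, B4–B5, B5–B6, B6–B7, B7–B8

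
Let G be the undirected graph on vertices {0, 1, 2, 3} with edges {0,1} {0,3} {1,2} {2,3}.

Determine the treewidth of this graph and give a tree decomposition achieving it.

Treewidth 2.
One optimal decomposition is:
Bags: B1 = {0, 1, 3}  B2 = {1, 2, 3}
Tree: B1–B2

Every bag has size at most 3, so the width is 3 − 1 = 2 and tw(G) ≤ 2. The edges 1–0–3–2–1 form a cycle, so G is not a tree and its treewidth is at least 2. Combining the bounds, tw(G) = 2.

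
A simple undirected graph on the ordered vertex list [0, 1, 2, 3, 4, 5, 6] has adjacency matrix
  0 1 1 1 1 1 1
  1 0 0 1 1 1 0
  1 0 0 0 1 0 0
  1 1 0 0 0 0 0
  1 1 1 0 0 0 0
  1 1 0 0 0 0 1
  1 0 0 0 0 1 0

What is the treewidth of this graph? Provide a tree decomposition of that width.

Treewidth 2.
Bags: B1 = {0, 1, 5}  B2 = {0, 1, 3}  B3 = {0, 1, 4}  B4 = {0, 5, 6}  B5 = {0, 2, 4}
Tree: B1–B2, B2–B3, B1–B4, B3–B5

Each bag holds 3 vertices, so the decomposition has width 2, which upper-bounds the treewidth. Conversely, {0, 1, 3} is a clique of size 3, and the vertices of any clique must share a bag in every tree decomposition; so some bag has ≥ 3 vertices and tw(G) ≥ 2. Therefore the treewidth is 2.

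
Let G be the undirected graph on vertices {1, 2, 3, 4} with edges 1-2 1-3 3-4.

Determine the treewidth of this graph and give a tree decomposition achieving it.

Each bag holds 2 vertices, so the decomposition has width 1, which upper-bounds the treewidth. Any graph with an edge has treewidth ≥ 1, and G has the edge 4–3. Therefore the treewidth is 1.

Treewidth 1.
Bags: B1 = {3, 4}  B2 = {1, 3}  B3 = {1, 2}
Tree: B1–B2, B2–B3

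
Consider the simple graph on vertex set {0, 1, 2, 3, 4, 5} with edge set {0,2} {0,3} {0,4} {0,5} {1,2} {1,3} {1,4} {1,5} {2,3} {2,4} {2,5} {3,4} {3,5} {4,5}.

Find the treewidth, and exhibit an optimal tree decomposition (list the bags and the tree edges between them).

The largest bag has 5 vertices, giving width 4; this decomposition certifies tw(G) ≤ 4. On the other hand G contains the 5-clique {0, 2, 3, 4, 5}. A clique must lie in a single bag of any decomposition, so no decomposition can have width below 4. Hence tw(G) = 4 exactly.

Treewidth 4.
One optimal decomposition is:
Bags: B1 = {1, 2, 3, 4, 5}  B2 = {0, 2, 3, 4, 5}
Tree: B1–B2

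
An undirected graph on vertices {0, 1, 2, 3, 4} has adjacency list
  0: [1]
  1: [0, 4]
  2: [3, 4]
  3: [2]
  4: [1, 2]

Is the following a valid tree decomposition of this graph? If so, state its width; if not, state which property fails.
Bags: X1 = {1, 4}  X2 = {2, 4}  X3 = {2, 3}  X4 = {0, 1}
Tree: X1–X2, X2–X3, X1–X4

Yes; width 1.

Checking the three conditions: (i) the bags cover all of {0, 1, 2, 3, 4}; (ii) for each edge, some bag contains both endpoints; (iii) the bags containing any fixed vertex form a subtree. All hold, so the decomposition is valid with width 2 − 1 = 1.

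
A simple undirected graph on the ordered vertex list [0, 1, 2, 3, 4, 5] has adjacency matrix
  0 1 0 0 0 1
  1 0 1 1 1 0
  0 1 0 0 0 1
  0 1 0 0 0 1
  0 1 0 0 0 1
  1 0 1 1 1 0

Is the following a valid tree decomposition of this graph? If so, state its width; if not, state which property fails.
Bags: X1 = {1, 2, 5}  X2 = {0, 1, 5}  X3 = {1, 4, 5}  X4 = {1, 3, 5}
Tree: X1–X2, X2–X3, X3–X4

Every vertex of G appears in some bag (union = {0, 1, 2, 3, 4, 5}); every edge is covered by a bag; and for each vertex v the set of bags containing v is connected in the bag tree. The decomposition is therefore valid. The largest bag has 3 vertices, so the width is 2.

Yes; width 2.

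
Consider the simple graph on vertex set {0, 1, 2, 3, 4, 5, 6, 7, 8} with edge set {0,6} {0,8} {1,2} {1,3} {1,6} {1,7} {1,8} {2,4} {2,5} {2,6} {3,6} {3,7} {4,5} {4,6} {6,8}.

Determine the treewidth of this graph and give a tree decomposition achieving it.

Treewidth 2.
Bags: B1 = {1, 2, 6}  B2 = {1, 6, 8}  B3 = {0, 6, 8}  B4 = {2, 4, 6}  B5 = {1, 3, 6}  B6 = {1, 3, 7}  B7 = {2, 4, 5}
Tree: B1–B2, B2–B3, B1–B4, B2–B5, B5–B6, B4–B7

Each bag holds 3 vertices, so the decomposition has width 2, which upper-bounds the treewidth. For the lower bound, the 3 vertices {2, 4, 5} are pairwise adjacent, and any tree decomposition puts a clique entirely inside one bag — forcing width ≥ 2. Hence tw(G) = 2 exactly.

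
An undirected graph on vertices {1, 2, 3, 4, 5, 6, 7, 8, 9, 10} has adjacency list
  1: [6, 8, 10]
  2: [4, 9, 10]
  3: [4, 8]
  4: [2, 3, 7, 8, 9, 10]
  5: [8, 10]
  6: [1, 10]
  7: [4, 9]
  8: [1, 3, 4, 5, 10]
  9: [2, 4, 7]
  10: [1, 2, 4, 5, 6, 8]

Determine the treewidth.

2

A width-2 tree decomposition is:
Bags: B1 = {2, 4, 10}  B2 = {4, 8, 10}  B3 = {1, 8, 10}  B4 = {5, 8, 10}  B5 = {2, 4, 9}  B6 = {4, 7, 9}  B7 = {1, 6, 10}  B8 = {3, 4, 8}
Tree: B1–B2, B2–B3, B2–B4, B1–B5, B5–B6, B3–B7, B2–B8
Each bag holds 3 vertices, so the decomposition has width 2, which upper-bounds the treewidth. Conversely, {1, 8, 10} is a clique of size 3, and the vertices of any clique must share a bag in every tree decomposition; so some bag has ≥ 3 vertices and tw(G) ≥ 2. Hence tw(G) = 2 exactly.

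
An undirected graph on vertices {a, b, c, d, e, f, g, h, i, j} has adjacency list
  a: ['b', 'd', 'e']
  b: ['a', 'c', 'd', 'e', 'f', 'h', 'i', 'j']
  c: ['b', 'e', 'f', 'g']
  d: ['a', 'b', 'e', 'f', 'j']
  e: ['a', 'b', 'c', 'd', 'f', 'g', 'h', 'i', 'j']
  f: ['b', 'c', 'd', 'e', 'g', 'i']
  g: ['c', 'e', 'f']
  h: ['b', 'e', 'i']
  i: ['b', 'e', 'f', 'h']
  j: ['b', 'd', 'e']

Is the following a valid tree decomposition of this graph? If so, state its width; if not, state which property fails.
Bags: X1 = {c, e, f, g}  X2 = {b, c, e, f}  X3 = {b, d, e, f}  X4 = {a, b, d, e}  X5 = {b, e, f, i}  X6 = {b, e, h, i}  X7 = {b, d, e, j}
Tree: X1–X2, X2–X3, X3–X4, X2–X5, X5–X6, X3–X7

Checking the three conditions: (i) the bags cover all of {a, b, c, d, e, f, g, h, i, j}; (ii) for each edge, some bag contains both endpoints; (iii) the bags containing any fixed vertex form a subtree. All hold, so the decomposition is valid with width 4 − 1 = 3.

Yes; width 3.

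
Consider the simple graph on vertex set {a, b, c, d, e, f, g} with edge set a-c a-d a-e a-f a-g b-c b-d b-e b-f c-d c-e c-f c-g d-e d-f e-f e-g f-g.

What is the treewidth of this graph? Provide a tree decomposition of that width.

Treewidth 4.
Bags: B1 = {a, c, d, e, f}  B2 = {b, c, d, e, f}  B3 = {a, c, e, f, g}
Tree: B1–B2, B1–B3

Every bag has size at most 5, so the width is 5 − 1 = 4 and tw(G) ≤ 4. For the lower bound, the 5 vertices {a, c, d, e, f} are pairwise adjacent, and any tree decomposition puts a clique entirely inside one bag — forcing width ≥ 4. Combining the bounds, tw(G) = 4.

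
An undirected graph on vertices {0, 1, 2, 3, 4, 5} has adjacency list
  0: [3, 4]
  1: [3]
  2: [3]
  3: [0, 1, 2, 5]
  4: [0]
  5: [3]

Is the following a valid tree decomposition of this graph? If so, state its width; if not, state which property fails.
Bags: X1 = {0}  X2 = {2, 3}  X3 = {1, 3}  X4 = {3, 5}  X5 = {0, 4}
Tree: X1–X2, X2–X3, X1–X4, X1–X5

No — edge (3,0) lies in no bag.

A tree decomposition must satisfy three properties: every vertex lies in some bag; for every edge, both endpoints lie together in some bag; and for every vertex, the bags containing it form a connected subtree. Here edge (3,0) lies in no bag, so the decomposition is invalid.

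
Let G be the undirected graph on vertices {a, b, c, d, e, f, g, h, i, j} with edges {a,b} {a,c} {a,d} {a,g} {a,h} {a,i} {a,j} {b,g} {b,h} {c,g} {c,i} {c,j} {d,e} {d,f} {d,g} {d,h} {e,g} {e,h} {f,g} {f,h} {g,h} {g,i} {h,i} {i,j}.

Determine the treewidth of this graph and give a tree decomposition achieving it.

Every bag has size at most 4, so the width is 4 − 1 = 3 and tw(G) ≤ 3. Conversely, {d, e, g, h} is a clique of size 4, and the vertices of any clique must share a bag in every tree decomposition; so some bag has ≥ 4 vertices and tw(G) ≥ 3. Therefore the treewidth is 3.

Treewidth 3.
Bags: B1 = {a, c, g, i}  B2 = {a, g, h, i}  B3 = {a, d, g, h}  B4 = {d, e, g, h}  B5 = {a, b, g, h}  B6 = {d, f, g, h}  B7 = {a, c, i, j}
Tree: B1–B2, B2–B3, B3–B4, B2–B5, B4–B6, B1–B7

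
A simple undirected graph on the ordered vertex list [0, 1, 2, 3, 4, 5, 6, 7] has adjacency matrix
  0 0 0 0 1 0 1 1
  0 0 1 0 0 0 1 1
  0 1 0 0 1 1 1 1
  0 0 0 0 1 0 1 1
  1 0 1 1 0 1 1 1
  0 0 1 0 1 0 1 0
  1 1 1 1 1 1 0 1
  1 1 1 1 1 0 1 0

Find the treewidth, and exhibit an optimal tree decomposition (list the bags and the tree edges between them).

Treewidth 3.
Bags: B1 = {2, 4, 6, 7}  B2 = {2, 4, 5, 6}  B3 = {1, 2, 6, 7}  B4 = {3, 4, 6, 7}  B5 = {0, 4, 6, 7}
Tree: B1–B2, B1–B3, B1–B4, B1–B5

Each bag holds 4 vertices, so the decomposition has width 3, which upper-bounds the treewidth. For the lower bound, the 4 vertices {1, 2, 6, 7} are pairwise adjacent, and any tree decomposition puts a clique entirely inside one bag — forcing width ≥ 3. Hence tw(G) = 3 exactly.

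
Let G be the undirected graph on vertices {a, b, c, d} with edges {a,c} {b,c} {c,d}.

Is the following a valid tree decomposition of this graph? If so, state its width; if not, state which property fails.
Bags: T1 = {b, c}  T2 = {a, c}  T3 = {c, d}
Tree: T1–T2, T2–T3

Checking the three conditions: (i) the bags cover all of {a, b, c, d}; (ii) for each edge, some bag contains both endpoints; (iii) the bags containing any fixed vertex form a subtree. All hold, so the decomposition is valid with width 2 − 1 = 1.

Yes; width 1.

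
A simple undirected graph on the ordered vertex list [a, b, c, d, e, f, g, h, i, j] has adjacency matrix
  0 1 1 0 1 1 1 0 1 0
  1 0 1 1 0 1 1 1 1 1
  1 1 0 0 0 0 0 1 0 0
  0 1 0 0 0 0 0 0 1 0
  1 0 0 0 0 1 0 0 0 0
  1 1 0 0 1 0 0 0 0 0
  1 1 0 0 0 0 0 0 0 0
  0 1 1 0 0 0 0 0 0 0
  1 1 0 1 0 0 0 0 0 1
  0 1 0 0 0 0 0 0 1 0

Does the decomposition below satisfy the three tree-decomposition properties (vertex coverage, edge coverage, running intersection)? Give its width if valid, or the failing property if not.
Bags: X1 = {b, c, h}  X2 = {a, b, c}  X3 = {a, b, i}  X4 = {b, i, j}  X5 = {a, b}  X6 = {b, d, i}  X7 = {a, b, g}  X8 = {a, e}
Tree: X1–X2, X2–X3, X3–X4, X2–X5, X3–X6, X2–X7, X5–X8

A tree decomposition must satisfy three properties: every vertex lies in some bag; for every edge, both endpoints lie together in some bag; and for every vertex, the bags containing it form a connected subtree. Here vertex f appears in no bag, so the decomposition is invalid.

No — vertex f appears in no bag.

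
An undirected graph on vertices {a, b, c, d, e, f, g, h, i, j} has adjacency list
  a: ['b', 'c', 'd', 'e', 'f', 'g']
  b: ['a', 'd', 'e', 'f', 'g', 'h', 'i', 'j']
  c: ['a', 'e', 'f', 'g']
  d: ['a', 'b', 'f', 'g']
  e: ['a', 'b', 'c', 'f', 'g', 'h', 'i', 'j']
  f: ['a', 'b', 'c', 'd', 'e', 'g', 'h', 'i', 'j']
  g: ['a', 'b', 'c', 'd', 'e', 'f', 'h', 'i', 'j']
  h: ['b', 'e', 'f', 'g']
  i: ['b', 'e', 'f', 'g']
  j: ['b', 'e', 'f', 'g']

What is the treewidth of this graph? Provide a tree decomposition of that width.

Treewidth 4.
Bags: B1 = {a, b, e, f, g}  B2 = {a, c, e, f, g}  B3 = {a, b, d, f, g}  B4 = {b, e, f, g, h}  B5 = {b, e, f, g, i}  B6 = {b, e, f, g, j}
Tree: B1–B2, B1–B3, B1–B4, B4–B5, B4–B6

Each bag holds 5 vertices, so the decomposition has width 4, which upper-bounds the treewidth. Conversely, {a, c, e, f, g} is a clique of size 5, and the vertices of any clique must share a bag in every tree decomposition; so some bag has ≥ 5 vertices and tw(G) ≥ 4. The upper and lower bounds meet at 4, so that is the treewidth.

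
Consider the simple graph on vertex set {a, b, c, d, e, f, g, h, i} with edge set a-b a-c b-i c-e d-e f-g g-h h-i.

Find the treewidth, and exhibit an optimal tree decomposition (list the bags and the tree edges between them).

Treewidth 1.
One such decomposition:
Bags: B1 = {d, e}  B2 = {c, e}  B3 = {a, c}  B4 = {a, b}  B5 = {b, i}  B6 = {h, i}  B7 = {g, h}  B8 = {f, g}
Tree: B1–B2, B2–B3, B3–B4, B4–B5, B5–B6, B6–B7, B7–B8

Every bag has size at most 2, so the width is 2 − 1 = 1 and tw(G) ≤ 1. G has an edge, so its treewidth is at least 1. The upper and lower bounds meet at 1, so that is the treewidth.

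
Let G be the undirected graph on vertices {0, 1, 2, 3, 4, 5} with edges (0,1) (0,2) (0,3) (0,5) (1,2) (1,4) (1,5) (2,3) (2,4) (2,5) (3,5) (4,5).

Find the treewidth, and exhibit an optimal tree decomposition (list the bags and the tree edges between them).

The largest bag has 4 vertices, giving width 3; this decomposition certifies tw(G) ≤ 3. Conversely, {0, 1, 2, 5} is a clique of size 4, and the vertices of any clique must share a bag in every tree decomposition; so some bag has ≥ 4 vertices and tw(G) ≥ 3. Combining the bounds, tw(G) = 3.

Treewidth 3.
One such decomposition:
Bags: B1 = {1, 2, 4, 5}  B2 = {0, 1, 2, 5}  B3 = {0, 2, 3, 5}
Tree: B1–B2, B2–B3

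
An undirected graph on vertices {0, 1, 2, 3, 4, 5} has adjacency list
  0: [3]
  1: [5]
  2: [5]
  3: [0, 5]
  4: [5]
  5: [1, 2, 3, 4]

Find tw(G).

A width-1 tree decomposition is:
Bags: B1 = {3, 5}  B2 = {1, 5}  B3 = {4, 5}  B4 = {2, 5}  B5 = {0, 3}
Tree: B1–B2, B1–B3, B2–B4, B1–B5
Each bag holds 2 vertices, so the decomposition has width 1, which upper-bounds the treewidth. Since G has at least one edge (e.g. 5–3), it is not an edgeless graph, so tw(G) ≥ 1. Therefore the treewidth is 1.

1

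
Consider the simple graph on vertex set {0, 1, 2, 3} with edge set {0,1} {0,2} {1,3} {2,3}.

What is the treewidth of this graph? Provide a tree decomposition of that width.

Treewidth 2.
One such decomposition:
Bags: B1 = {0, 2, 3}  B2 = {0, 1, 3}
Tree: B1–B2

Each bag holds 3 vertices, so the decomposition has width 2, which upper-bounds the treewidth. For the lower bound, G contains the cycle 3–2–0–1–3, so G is not a forest; only forests have treewidth ≤ 1, hence tw(G) ≥ 2. Hence tw(G) = 2 exactly.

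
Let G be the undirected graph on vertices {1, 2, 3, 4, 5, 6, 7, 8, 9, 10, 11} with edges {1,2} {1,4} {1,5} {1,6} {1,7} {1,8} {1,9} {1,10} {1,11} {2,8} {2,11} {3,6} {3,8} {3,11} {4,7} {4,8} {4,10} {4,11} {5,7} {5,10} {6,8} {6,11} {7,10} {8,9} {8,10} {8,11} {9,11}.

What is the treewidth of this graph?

A width-3 tree decomposition is:
Bags: B1 = {1, 4, 8, 11}  B2 = {1, 4, 8, 10}  B3 = {1, 4, 7, 10}  B4 = {1, 8, 9, 11}  B5 = {1, 5, 7, 10}  B6 = {1, 2, 8, 11}  B7 = {1, 6, 8, 11}  B8 = {3, 6, 8, 11}
Tree: B1–B2, B2–B3, B1–B4, B3–B5, B4–B6, B6–B7, B7–B8
Every bag has size at most 4, so the width is 4 − 1 = 3 and tw(G) ≤ 3. Conversely, {1, 4, 8, 10} is a clique of size 4, and the vertices of any clique must share a bag in every tree decomposition; so some bag has ≥ 4 vertices and tw(G) ≥ 3. Combining the bounds, tw(G) = 3.

3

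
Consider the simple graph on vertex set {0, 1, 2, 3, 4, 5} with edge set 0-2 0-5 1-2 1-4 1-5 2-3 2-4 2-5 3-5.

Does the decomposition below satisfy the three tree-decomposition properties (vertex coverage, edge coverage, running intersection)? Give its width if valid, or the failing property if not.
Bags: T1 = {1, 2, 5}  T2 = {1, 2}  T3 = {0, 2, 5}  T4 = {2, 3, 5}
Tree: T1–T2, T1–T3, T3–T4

No — vertex 4 appears in no bag.

A tree decomposition must satisfy three properties: every vertex lies in some bag; for every edge, both endpoints lie together in some bag; and for every vertex, the bags containing it form a connected subtree. Here vertex 4 appears in no bag, so the decomposition is invalid.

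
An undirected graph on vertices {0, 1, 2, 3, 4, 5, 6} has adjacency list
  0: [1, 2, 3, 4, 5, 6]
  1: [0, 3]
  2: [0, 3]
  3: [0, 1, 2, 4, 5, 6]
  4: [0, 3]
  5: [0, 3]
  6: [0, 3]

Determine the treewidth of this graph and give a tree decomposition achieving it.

Treewidth 2.
One optimal decomposition is:
Bags: B1 = {0, 3, 6}  B2 = {0, 3, 4}  B3 = {0, 1, 3}  B4 = {0, 2, 3}  B5 = {0, 3, 5}
Tree: B1–B2, B2–B3, B3–B4, B1–B5

Every bag has size at most 3, so the width is 3 − 1 = 2 and tw(G) ≤ 2. For the lower bound, the 3 vertices {0, 1, 3} are pairwise adjacent, and any tree decomposition puts a clique entirely inside one bag — forcing width ≥ 2. Hence tw(G) = 2 exactly.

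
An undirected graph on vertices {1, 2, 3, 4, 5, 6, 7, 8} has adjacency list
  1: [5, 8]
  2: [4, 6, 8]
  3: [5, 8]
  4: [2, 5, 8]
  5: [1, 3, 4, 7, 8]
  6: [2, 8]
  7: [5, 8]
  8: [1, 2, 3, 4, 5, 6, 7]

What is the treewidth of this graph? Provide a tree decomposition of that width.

Each bag holds 3 vertices, so the decomposition has width 2, which upper-bounds the treewidth. For the lower bound, the 3 vertices {2, 4, 8} are pairwise adjacent, and any tree decomposition puts a clique entirely inside one bag — forcing width ≥ 2. Combining the bounds, tw(G) = 2.

Treewidth 2.
Bags: B1 = {5, 7, 8}  B2 = {4, 5, 8}  B3 = {3, 5, 8}  B4 = {2, 4, 8}  B5 = {1, 5, 8}  B6 = {2, 6, 8}
Tree: B1–B2, B1–B3, B2–B4, B3–B5, B4–B6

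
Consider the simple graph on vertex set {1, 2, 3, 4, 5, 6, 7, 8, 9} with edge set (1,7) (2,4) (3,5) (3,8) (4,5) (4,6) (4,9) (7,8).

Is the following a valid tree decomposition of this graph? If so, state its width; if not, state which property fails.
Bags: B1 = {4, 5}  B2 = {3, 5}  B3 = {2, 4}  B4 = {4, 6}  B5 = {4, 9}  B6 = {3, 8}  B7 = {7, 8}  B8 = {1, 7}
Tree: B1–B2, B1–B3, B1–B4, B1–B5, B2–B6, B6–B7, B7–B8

Checking the three conditions: (i) the bags cover all of {1, 2, 3, 4, 5, 6, 7, 8, 9}; (ii) for each edge, some bag contains both endpoints; (iii) the bags containing any fixed vertex form a subtree. All hold, so the decomposition is valid with width 2 − 1 = 1.

Yes; width 1.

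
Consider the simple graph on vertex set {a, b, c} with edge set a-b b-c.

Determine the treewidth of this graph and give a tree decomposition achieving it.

Each bag holds 2 vertices, so the decomposition has width 1, which upper-bounds the treewidth. Since G has at least one edge (e.g. b–c), it is not an edgeless graph, so tw(G) ≥ 1. Hence tw(G) = 1 exactly.

Treewidth 1.
One such decomposition:
Bags: B1 = {b, c}  B2 = {a, b}
Tree: B1–B2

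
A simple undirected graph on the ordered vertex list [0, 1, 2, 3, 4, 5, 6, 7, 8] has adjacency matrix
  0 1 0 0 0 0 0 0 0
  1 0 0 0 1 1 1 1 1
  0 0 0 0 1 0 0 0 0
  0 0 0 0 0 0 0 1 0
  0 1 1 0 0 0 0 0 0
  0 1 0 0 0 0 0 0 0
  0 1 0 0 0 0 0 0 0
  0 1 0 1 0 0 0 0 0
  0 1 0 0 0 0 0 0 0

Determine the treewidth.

A width-1 tree decomposition is:
Bags: B1 = {2, 4}  B2 = {1, 4}  B3 = {1, 6}  B4 = {1, 8}  B5 = {1, 7}  B6 = {0, 1}  B7 = {1, 5}  B8 = {3, 7}
Tree: B1–B2, B2–B3, B2–B4, B2–B5, B5–B6, B3–B7, B5–B8
Every bag has size at most 2, so the width is 2 − 1 = 1 and tw(G) ≤ 1. G has an edge, so its treewidth is at least 1. Combining the bounds, tw(G) = 1.

1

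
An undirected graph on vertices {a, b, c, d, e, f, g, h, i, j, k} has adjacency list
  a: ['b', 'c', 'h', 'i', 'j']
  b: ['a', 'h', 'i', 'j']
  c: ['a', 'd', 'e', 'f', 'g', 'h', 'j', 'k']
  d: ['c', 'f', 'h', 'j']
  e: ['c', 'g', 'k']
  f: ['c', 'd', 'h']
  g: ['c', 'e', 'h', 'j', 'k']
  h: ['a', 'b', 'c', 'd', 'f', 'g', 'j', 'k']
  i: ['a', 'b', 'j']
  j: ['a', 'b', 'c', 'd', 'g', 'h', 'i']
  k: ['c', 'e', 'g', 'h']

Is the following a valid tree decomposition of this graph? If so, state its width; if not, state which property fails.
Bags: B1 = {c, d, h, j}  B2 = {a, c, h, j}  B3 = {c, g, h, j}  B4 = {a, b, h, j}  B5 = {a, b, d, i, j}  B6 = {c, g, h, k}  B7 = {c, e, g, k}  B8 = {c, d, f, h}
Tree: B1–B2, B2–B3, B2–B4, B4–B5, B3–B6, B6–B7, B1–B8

No — bags containing vertex d are not connected in the tree.

A tree decomposition must satisfy three properties: every vertex lies in some bag; for every edge, both endpoints lie together in some bag; and for every vertex, the bags containing it form a connected subtree. Here bags containing vertex d are not connected in the tree, so the decomposition is invalid.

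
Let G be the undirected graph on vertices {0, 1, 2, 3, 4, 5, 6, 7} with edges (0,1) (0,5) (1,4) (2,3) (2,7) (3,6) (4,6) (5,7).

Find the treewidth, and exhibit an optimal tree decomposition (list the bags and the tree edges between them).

Every bag has size at most 3, so the width is 3 − 1 = 2 and tw(G) ≤ 2. The edges 4–6–3–2–7–5–0–1–4 form a cycle, so G is not a tree and its treewidth is at least 2. The upper and lower bounds meet at 2, so that is the treewidth.

Treewidth 2.
Bags: B1 = {3, 4, 6}  B2 = {2, 3, 4}  B3 = {2, 4, 7}  B4 = {4, 5, 7}  B5 = {0, 4, 5}  B6 = {0, 1, 4}
Tree: B1–B2, B2–B3, B3–B4, B4–B5, B5–B6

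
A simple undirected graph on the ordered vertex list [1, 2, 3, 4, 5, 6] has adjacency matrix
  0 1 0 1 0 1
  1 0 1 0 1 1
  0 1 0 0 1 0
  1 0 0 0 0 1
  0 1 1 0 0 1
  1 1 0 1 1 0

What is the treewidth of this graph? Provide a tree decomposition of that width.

Treewidth 2.
One such decomposition:
Bags: B1 = {2, 3, 5}  B2 = {2, 5, 6}  B3 = {1, 2, 6}  B4 = {1, 4, 6}
Tree: B1–B2, B2–B3, B3–B4

Every bag has size at most 3, so the width is 3 − 1 = 2 and tw(G) ≤ 2. On the other hand G contains the 3-clique {1, 2, 6}. A clique must lie in a single bag of any decomposition, so no decomposition can have width below 2. Hence tw(G) = 2 exactly.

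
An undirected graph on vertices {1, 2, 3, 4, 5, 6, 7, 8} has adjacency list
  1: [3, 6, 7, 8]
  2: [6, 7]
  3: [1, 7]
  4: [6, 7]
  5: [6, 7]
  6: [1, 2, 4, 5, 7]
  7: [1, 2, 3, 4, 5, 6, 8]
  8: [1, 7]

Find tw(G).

2

A width-2 tree decomposition is:
Bags: B1 = {4, 6, 7}  B2 = {2, 6, 7}  B3 = {1, 6, 7}  B4 = {1, 3, 7}  B5 = {1, 7, 8}  B6 = {5, 6, 7}
Tree: B1–B2, B2–B3, B3–B4, B3–B5, B3–B6
Each bag holds 3 vertices, so the decomposition has width 2, which upper-bounds the treewidth. For the lower bound, the 3 vertices {1, 7, 8} are pairwise adjacent, and any tree decomposition puts a clique entirely inside one bag — forcing width ≥ 2. Therefore the treewidth is 2.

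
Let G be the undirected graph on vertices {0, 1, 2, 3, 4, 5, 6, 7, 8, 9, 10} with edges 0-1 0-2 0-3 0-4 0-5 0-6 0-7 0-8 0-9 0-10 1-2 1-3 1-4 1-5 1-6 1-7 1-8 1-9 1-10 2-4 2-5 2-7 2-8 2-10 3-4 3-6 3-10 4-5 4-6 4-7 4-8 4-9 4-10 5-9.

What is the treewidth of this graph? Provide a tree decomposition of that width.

Each bag holds 5 vertices, so the decomposition has width 4, which upper-bounds the treewidth. Conversely, {0, 1, 4, 5, 9} is a clique of size 5, and the vertices of any clique must share a bag in every tree decomposition; so some bag has ≥ 5 vertices and tw(G) ≥ 4. The upper and lower bounds meet at 4, so that is the treewidth.

Treewidth 4.
One optimal decomposition is:
Bags: B1 = {0, 1, 2, 4, 7}  B2 = {0, 1, 2, 4, 10}  B3 = {0, 1, 2, 4, 5}  B4 = {0, 1, 2, 4, 8}  B5 = {0, 1, 3, 4, 10}  B6 = {0, 1, 3, 4, 6}  B7 = {0, 1, 4, 5, 9}
Tree: B1–B2, B2–B3, B1–B4, B2–B5, B5–B6, B3–B7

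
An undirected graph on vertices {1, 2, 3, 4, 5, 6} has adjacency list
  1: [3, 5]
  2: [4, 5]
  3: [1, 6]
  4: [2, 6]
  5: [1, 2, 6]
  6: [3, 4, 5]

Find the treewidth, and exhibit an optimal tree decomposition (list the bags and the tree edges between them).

Each bag holds 3 vertices, so the decomposition has width 2, which upper-bounds the treewidth. Since 3–1–5–6–3 is a cycle in G, G is not acyclic. Forests are exactly the graphs of treewidth ≤ 1, so tw(G) ≥ 2. Therefore the treewidth is 2.

Treewidth 2.
One optimal decomposition is:
Bags: B1 = {1, 3, 6}  B2 = {1, 5, 6}  B3 = {4, 5, 6}  B4 = {2, 4, 5}
Tree: B1–B2, B2–B3, B3–B4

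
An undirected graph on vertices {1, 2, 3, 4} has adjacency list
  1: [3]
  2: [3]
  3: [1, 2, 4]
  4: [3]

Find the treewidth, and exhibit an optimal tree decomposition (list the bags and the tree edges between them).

Treewidth 1.
One such decomposition:
Bags: B1 = {1, 3}  B2 = {2, 3}  B3 = {3, 4}
Tree: B1–B2, B1–B3

Each bag holds 2 vertices, so the decomposition has width 1, which upper-bounds the treewidth. G has an edge, so its treewidth is at least 1. Therefore the treewidth is 1.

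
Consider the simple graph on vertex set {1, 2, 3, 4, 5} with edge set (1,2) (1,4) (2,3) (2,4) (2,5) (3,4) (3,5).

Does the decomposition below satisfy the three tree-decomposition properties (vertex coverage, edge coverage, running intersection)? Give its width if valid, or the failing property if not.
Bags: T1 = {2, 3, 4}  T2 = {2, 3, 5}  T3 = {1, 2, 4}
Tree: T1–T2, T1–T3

Checking the three conditions: (i) the bags cover all of {1, 2, 3, 4, 5}; (ii) for each edge, some bag contains both endpoints; (iii) the bags containing any fixed vertex form a subtree. All hold, so the decomposition is valid with width 3 − 1 = 2.

Yes; width 2.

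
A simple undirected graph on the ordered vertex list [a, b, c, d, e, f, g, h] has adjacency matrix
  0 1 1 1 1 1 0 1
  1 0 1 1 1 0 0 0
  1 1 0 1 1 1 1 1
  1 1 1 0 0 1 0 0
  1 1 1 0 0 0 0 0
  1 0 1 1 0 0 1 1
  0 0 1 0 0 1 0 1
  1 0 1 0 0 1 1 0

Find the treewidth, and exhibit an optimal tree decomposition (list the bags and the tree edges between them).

Each bag holds 4 vertices, so the decomposition has width 3, which upper-bounds the treewidth. For the lower bound, the 4 vertices {c, f, g, h} are pairwise adjacent, and any tree decomposition puts a clique entirely inside one bag — forcing width ≥ 3. The upper and lower bounds meet at 3, so that is the treewidth.

Treewidth 3.
One optimal decomposition is:
Bags: B1 = {a, b, c, e}  B2 = {a, b, c, d}  B3 = {a, c, d, f}  B4 = {a, c, f, h}  B5 = {c, f, g, h}
Tree: B1–B2, B2–B3, B3–B4, B4–B5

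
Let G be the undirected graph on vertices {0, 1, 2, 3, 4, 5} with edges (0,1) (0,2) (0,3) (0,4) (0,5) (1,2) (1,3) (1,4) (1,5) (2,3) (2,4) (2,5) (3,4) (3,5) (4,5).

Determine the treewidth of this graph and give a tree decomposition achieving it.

Treewidth 5.
One optimal decomposition is:
Bags: B1 = {0, 1, 2, 3, 4, 5}
Tree: (single bag)

A single bag containing all 6 vertices is trivially a valid decomposition of width 5. Conversely, {0, 1, 2, 3, 4, 5} is a clique of size 6, and the vertices of any clique must share a bag in every tree decomposition; so some bag has ≥ 6 vertices and tw(G) ≥ 5. Therefore the treewidth is 5.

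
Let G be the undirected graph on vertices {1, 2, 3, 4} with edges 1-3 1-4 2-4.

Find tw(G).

1

A width-1 tree decomposition is:
Bags: B1 = {2, 4}  B2 = {1, 4}  B3 = {1, 3}
Tree: B1–B2, B2–B3
Each bag holds 2 vertices, so the decomposition has width 1, which upper-bounds the treewidth. Any graph with an edge has treewidth ≥ 1, and G has the edge 2–4. Combining the bounds, tw(G) = 1.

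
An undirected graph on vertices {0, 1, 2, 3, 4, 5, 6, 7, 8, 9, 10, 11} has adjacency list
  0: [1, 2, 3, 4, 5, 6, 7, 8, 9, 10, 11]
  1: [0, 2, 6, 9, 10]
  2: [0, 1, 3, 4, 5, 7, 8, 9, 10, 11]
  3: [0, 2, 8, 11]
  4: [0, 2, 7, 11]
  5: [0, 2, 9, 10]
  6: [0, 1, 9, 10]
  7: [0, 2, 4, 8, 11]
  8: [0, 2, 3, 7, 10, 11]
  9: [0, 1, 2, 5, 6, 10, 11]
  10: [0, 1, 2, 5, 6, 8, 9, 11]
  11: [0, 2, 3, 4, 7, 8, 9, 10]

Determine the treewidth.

A width-4 tree decomposition is:
Bags: B1 = {0, 2, 8, 10, 11}  B2 = {0, 2, 9, 10, 11}  B3 = {0, 2, 5, 9, 10}  B4 = {0, 1, 2, 9, 10}  B5 = {0, 1, 6, 9, 10}  B6 = {0, 2, 7, 8, 11}  B7 = {0, 2, 4, 7, 11}  B8 = {0, 2, 3, 8, 11}
Tree: B1–B2, B2–B3, B3–B4, B4–B5, B1–B6, B6–B7, B1–B8
The largest bag has 5 vertices, giving width 4; this decomposition certifies tw(G) ≤ 4. On the other hand G contains the 5-clique {0, 1, 2, 9, 10}. A clique must lie in a single bag of any decomposition, so no decomposition can have width below 4. Hence tw(G) = 4 exactly.

4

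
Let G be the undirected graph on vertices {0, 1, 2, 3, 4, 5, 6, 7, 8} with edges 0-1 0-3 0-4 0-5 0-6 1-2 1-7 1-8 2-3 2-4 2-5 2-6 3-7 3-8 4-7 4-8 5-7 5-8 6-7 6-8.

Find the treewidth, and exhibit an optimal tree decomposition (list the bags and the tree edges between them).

Every bag has size at most 5, so the width is 5 − 1 = 4 and tw(G) ≤ 4. For the lower bound: the 5 vertex sets {0,5}, {1,7}, {3,8}, {2}, {6} are disjoint, each induces a connected subgraph, and every pair is joined by at least one edge of G. Contracting each set to a single vertex therefore yields K_{5} as a minor, and since treewidth is minor-monotone, tw(G) ≥ tw(K_{5}) = 4. The upper and lower bounds meet at 4, so that is the treewidth.

Treewidth 4.
One optimal decomposition is:
Bags: B1 = {0, 2, 5, 7, 8}  B2 = {0, 1, 2, 7, 8}  B3 = {0, 2, 3, 7, 8}  B4 = {0, 2, 6, 7, 8}  B5 = {0, 2, 4, 7, 8}
Tree: B1–B2, B2–B3, B3–B4, B4–B5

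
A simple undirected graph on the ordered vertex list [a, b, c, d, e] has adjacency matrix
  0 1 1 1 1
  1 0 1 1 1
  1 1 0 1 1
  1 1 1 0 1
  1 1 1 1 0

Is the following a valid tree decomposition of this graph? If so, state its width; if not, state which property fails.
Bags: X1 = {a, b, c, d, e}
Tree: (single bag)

Yes; width 4.

Vertex coverage: the bags together contain {a, b, c, d, e}, the full vertex set. Edge coverage: each edge of G has both endpoints in at least one bag. Running intersection: for every vertex, the bags containing it form a connected subtree. All three properties hold, so this is a valid tree decomposition of width max|bag| − 1 = 4, and hence tw(G) ≤ 4.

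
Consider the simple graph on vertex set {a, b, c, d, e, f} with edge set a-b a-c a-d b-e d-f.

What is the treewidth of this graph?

1

A width-1 tree decomposition is:
Bags: B1 = {a, b}  B2 = {a, c}  B3 = {a, d}  B4 = {d, f}  B5 = {b, e}
Tree: B1–B2, B2–B3, B3–B4, B1–B5
Every bag has size at most 2, so the width is 2 − 1 = 1 and tw(G) ≤ 1. G has an edge, so its treewidth is at least 1. Hence tw(G) = 1 exactly.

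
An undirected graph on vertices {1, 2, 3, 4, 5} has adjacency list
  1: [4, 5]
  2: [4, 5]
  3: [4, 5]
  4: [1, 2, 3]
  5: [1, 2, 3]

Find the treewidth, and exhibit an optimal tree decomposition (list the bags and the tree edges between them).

Every bag has size at most 3, so the width is 3 − 1 = 2 and tw(G) ≤ 2. For the lower bound, G contains the cycle 3–5–2–4–3, so G is not a forest; only forests have treewidth ≤ 1, hence tw(G) ≥ 2. The upper and lower bounds meet at 2, so that is the treewidth.

Treewidth 2.
One optimal decomposition is:
Bags: B1 = {3, 4, 5}  B2 = {2, 4, 5}  B3 = {1, 4, 5}
Tree: B1–B2, B2–B3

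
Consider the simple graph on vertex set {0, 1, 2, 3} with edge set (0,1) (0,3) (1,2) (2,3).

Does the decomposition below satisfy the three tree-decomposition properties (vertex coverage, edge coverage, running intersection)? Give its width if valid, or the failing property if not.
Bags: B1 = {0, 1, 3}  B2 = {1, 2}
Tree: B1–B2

A tree decomposition must satisfy three properties: every vertex lies in some bag; for every edge, both endpoints lie together in some bag; and for every vertex, the bags containing it form a connected subtree. Here edge (3,2) lies in no bag, so the decomposition is invalid.

No — edge (3,2) lies in no bag.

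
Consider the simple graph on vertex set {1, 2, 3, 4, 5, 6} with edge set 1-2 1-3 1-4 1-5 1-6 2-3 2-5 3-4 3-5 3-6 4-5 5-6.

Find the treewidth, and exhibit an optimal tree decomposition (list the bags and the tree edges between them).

The largest bag has 4 vertices, giving width 3; this decomposition certifies tw(G) ≤ 3. On the other hand G contains the 4-clique {1, 2, 3, 5}. A clique must lie in a single bag of any decomposition, so no decomposition can have width below 3. Combining the bounds, tw(G) = 3.

Treewidth 3.
One optimal decomposition is:
Bags: B1 = {1, 2, 3, 5}  B2 = {1, 3, 4, 5}  B3 = {1, 3, 5, 6}
Tree: B1–B2, B1–B3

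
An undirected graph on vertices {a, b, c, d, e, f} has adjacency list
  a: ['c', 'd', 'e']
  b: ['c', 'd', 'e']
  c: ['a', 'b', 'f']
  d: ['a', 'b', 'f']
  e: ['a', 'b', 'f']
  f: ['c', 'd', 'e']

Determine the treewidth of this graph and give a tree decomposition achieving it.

Every bag has size at most 4, so the width is 4 − 1 = 3 and tw(G) ≤ 3. For the lower bound: the 4 vertex sets {d,f}, {a,c}, {e}, {b} are disjoint, each induces a connected subgraph, and every pair is joined by at least one edge of G. Contracting each set to a single vertex therefore yields K_{4} as a minor, and since treewidth is minor-monotone, tw(G) ≥ tw(K_{4}) = 3. The upper and lower bounds meet at 3, so that is the treewidth.

Treewidth 3.
One optimal decomposition is:
Bags: B1 = {c, d, e, f}  B2 = {a, c, d, e}  B3 = {b, c, d, e}
Tree: B1–B2, B2–B3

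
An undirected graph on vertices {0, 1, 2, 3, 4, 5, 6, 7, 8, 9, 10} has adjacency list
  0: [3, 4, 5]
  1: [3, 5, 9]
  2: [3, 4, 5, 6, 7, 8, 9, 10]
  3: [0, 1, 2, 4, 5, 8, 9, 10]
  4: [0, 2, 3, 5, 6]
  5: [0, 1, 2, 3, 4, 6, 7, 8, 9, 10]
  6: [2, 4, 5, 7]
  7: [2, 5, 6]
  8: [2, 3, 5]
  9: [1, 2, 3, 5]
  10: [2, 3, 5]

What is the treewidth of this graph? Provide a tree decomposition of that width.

Treewidth 3.
One such decomposition:
Bags: B1 = {2, 3, 5, 9}  B2 = {2, 3, 4, 5}  B3 = {0, 3, 4, 5}  B4 = {2, 4, 5, 6}  B5 = {2, 3, 5, 10}  B6 = {2, 5, 6, 7}  B7 = {1, 3, 5, 9}  B8 = {2, 3, 5, 8}
Tree: B1–B2, B2–B3, B2–B4, B1–B5, B4–B6, B1–B7, B1–B8

The largest bag has 4 vertices, giving width 3; this decomposition certifies tw(G) ≤ 3. On the other hand G contains the 4-clique {0, 3, 4, 5}. A clique must lie in a single bag of any decomposition, so no decomposition can have width below 3. Combining the bounds, tw(G) = 3.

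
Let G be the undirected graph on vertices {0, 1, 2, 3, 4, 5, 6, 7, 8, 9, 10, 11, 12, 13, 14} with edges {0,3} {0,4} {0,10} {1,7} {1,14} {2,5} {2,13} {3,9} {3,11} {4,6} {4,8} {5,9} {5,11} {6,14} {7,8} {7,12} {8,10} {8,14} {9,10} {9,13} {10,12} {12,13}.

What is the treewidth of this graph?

A width-3 tree decomposition is:
Bags: B1 = {1, 6, 7, 14}  B2 = {6, 7, 8, 14}  B3 = {4, 6, 7, 8}  B4 = {4, 7, 8, 12}  B5 = {4, 8, 10, 12}  B6 = {0, 4, 10, 12}  B7 = {0, 10, 12, 13}  B8 = {0, 9, 10, 13}  B9 = {0, 3, 9, 13}  B10 = {2, 3, 9, 13}  B11 = {2, 3, 5, 9}  B12 = {2, 3, 5, 11}
Tree: B1–B2, B2–B3, B3–B4, B4–B5, B5–B6, B6–B7, B7–B8, B8–B9, B9–B10, B10–B11, B11–B12
Every bag has size at most 4, so the width is 4 − 1 = 3 and tw(G) ≤ 3. For the lower bound: the 4 vertex sets {1,6,14}, {7}, {8}, {0,4,10,12} are disjoint, each induces a connected subgraph, and every pair is joined by at least one edge of G. Contracting each set to a single vertex therefore yields K_{4} as a minor, and since treewidth is minor-monotone, tw(G) ≥ tw(K_{4}) = 3. Hence tw(G) = 3 exactly.

3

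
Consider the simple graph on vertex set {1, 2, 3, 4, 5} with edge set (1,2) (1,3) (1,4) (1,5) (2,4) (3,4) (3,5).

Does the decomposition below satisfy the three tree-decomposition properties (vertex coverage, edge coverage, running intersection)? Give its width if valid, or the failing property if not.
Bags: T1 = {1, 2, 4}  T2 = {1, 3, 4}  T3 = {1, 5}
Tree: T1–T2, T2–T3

No — edge (3,5) lies in no bag.

A tree decomposition must satisfy three properties: every vertex lies in some bag; for every edge, both endpoints lie together in some bag; and for every vertex, the bags containing it form a connected subtree. Here edge (3,5) lies in no bag, so the decomposition is invalid.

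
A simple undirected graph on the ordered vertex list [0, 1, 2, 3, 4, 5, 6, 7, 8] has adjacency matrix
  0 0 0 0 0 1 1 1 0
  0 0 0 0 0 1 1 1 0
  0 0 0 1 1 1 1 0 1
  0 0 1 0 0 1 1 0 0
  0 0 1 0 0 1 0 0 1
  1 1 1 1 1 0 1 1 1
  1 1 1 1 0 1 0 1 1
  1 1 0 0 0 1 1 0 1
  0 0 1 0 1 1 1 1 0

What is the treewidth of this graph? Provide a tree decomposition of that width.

The largest bag has 4 vertices, giving width 3; this decomposition certifies tw(G) ≤ 3. On the other hand G contains the 4-clique {2, 4, 5, 8}. A clique must lie in a single bag of any decomposition, so no decomposition can have width below 3. The upper and lower bounds meet at 3, so that is the treewidth.

Treewidth 3.
One such decomposition:
Bags: B1 = {2, 5, 6, 8}  B2 = {5, 6, 7, 8}  B3 = {2, 3, 5, 6}  B4 = {1, 5, 6, 7}  B5 = {2, 4, 5, 8}  B6 = {0, 5, 6, 7}
Tree: B1–B2, B1–B3, B2–B4, B1–B5, B4–B6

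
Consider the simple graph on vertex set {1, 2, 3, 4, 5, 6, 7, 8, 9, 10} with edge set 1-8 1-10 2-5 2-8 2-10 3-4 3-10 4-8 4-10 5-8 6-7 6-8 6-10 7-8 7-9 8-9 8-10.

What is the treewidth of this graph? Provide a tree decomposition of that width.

Every bag has size at most 3, so the width is 3 − 1 = 2 and tw(G) ≤ 2. On the other hand G contains the 3-clique {7, 8, 9}. A clique must lie in a single bag of any decomposition, so no decomposition can have width below 2. The upper and lower bounds meet at 2, so that is the treewidth.

Treewidth 2.
One such decomposition:
Bags: B1 = {6, 8, 10}  B2 = {1, 8, 10}  B3 = {6, 7, 8}  B4 = {4, 8, 10}  B5 = {2, 8, 10}  B6 = {3, 4, 10}  B7 = {2, 5, 8}  B8 = {7, 8, 9}
Tree: B1–B2, B1–B3, B1–B4, B1–B5, B4–B6, B5–B7, B3–B8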